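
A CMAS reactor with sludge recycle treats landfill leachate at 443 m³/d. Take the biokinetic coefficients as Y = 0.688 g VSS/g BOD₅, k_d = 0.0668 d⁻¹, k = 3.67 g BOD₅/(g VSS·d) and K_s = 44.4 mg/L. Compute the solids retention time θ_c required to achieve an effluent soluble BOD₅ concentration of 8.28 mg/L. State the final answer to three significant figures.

From 1/θ_c = Y·k·S/(K_s + S) − k_d: Y·k·S/(K_s+S) = 0.688 × 3.67 × 8.28 / (44.4 + 8.28) = 0.3969 d⁻¹.
Then 1/θ_c = μ − k_d = 0.3969 − 0.0668 = 0.3301 d⁻¹, giving θ_c = 3.030 d.

θ_c ≈ 3.03 d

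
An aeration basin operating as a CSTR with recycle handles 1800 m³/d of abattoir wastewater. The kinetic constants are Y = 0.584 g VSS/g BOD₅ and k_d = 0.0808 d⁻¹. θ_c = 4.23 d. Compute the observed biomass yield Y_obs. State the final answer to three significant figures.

Correct the yield for decay: Y_obs = Y/(1 + k_d θ_c) = 0.584 / (1 + 0.0808 × 4.23) = 0.584 / 1.342 = 0.4352.

Y_obs ≈ 0.435 g VSS/g BOD₅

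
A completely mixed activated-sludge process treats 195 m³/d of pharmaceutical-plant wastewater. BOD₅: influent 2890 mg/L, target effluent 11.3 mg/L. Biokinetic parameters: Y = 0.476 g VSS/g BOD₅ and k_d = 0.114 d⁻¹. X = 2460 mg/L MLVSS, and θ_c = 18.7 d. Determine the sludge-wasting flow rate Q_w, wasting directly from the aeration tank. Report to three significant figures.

From the SRT design equation V = Y Q (S₀−S) θ_c / [X (1 + k_d θ_c)] = 0.476 × 195 × (2890 − 11.3) × 18.7 / [2460 × (1 + 0.114 × 18.7)] = 5×10^6 / 7704 = 648.6 m³.
Wasting from the aeration tank: Q_w = V / θ_c = 648.6 / 18.7 = 34.68 m³/d.

Q_w ≈ 34.7 m³/d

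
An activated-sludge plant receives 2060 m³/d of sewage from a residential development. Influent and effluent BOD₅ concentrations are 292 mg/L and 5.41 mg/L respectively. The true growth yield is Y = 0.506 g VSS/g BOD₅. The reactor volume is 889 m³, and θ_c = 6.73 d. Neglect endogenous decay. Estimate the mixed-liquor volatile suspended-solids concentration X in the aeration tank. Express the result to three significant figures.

From V·X = Y·Q·(S₀ − S)·θ_c (decay neglected): X = 0.506 × 2060 × (292 − 5.41) × 6.73 / 889 = 2261 mg/L.

X ≈ 2260 mg/L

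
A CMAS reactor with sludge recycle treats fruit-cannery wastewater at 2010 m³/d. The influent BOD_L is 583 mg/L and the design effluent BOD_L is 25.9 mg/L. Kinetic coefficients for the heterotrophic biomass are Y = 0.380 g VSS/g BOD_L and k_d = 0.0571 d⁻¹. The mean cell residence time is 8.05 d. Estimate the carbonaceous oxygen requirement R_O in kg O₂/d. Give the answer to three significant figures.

Y_obs = Y / (1 + k_d θ_c) = 0.380 / (1 + 0.0571 × 8.05) = 0.380 / 1.460 = 0.2603.
Mass of BOD_L removed per day: Q(S₀ − S) = 2010 × 557.1 g/m³ = 1120 kg/d.
Net sludge production P_X = 0.2603 × 1120 = 291.5 kg VSS/d.
R_O = Q·ΔS − 1.42 P_X = 1120 − 414.0 = 705.8 kg O₂/d.

R_O ≈ 706 kg O₂/d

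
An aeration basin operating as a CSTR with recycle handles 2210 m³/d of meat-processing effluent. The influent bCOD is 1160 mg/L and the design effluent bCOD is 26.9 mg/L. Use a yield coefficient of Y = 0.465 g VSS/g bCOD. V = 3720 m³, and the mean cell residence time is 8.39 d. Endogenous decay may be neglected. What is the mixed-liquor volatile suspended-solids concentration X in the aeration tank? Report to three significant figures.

X ≈ 2630 mg/L

Without decay, X = Y Q (S₀−S) θ_c / V = 0.465 × 2210 × (1160 − 26.9) × 8.39 / 3720 = 2626 mg/L.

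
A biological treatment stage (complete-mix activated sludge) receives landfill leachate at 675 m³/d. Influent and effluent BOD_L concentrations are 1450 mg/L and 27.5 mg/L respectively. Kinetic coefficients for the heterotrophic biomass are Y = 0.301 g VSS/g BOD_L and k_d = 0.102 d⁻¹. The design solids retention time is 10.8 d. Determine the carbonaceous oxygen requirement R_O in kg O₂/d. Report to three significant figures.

Observed yield with endogenous decay: Y_obs = Y / (1 + k_d·θ_c) = 0.301 / (1 + 0.102 × 10.8) = 0.301 / 2.102 = 0.1432 g VSS/g BOD_L.
Mass of BOD_L removed per day: Q(S₀ − S) = 675 × 1422 g/m³ = 960.2 kg/d.
Net sludge production P_X = 0.1432 × 960.2 = 137.5 kg VSS/d.
Carbonaceous O₂ demand = substrate oxidised − cell-mass equivalent = 960.2 − 1.42 × 137.5 = 764.9 kg O₂/d.

R_O ≈ 765 kg O₂/d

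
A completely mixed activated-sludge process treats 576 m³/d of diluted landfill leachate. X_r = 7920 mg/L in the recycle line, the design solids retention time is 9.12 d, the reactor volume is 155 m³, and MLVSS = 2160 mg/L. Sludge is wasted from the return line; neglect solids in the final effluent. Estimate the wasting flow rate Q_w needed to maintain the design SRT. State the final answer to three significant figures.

Q_w ≈ 4.64 m³/d

Wasting from the return line (neglecting effluent solids): Q_w = V·X / (θ_c·X_r) = 155.0 × 2160 / (9.12 × 7920) = 4.635 m³/d.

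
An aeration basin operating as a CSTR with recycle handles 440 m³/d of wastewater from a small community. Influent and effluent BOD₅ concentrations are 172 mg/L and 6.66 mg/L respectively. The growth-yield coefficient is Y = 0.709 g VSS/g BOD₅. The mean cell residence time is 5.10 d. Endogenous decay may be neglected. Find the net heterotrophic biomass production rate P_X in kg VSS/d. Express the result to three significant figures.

No decay correction is needed, so Y_obs = Y = 0.709.
Q·(S₀ − S) = 440 × (172 − 6.66) × 10⁻³ = 72.75 kg/d removed.
Net biomass production P_X = Y_obs × Q·(S₀ − S) = 0.7090 × 72.75 = 51.58 kg VSS/d.

P_X ≈ 51.6 kg VSS/d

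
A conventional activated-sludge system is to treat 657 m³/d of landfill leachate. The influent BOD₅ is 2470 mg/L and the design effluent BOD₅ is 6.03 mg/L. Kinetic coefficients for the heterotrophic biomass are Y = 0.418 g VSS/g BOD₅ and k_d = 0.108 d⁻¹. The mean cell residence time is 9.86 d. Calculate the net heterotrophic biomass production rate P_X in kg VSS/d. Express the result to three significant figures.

Observed yield with endogenous decay: Y_obs = Y / (1 + k_d·θ_c) = 0.418 / (1 + 0.108 × 9.86) = 0.418 / 2.065 = 0.2024 g VSS/g BOD₅.
Q·(S₀ − S) = 657 × (2470 − 6.03) × 10⁻³ = 1619 kg/d removed.
P_X = Y_obs · Q(S₀ − S) = 0.2024 × 1619 = 327.7 kg VSS/d.

P_X ≈ 328 kg VSS/d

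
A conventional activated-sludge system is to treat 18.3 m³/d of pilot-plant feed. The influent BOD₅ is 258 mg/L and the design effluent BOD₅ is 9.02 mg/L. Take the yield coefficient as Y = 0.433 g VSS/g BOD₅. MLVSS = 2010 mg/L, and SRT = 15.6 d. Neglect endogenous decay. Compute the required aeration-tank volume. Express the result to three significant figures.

V ≈ 15.3 m³

V·X = Y·Q·ΔS·θ_c gives V = 0.433 × 18.3 × (258 − 9.02) × 15.6 / 2010 = 15.31 m³.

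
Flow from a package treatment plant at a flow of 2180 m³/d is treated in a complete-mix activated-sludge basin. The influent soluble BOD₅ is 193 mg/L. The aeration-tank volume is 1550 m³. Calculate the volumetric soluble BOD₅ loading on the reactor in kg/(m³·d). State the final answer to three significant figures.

L_v ≈ 0.271 kg soluble BOD₅/(m³·d)

L_v = Q S₀ / V = 2180 × 193 × 10⁻³ / 1550 = 0.2714 kg/(m³·d).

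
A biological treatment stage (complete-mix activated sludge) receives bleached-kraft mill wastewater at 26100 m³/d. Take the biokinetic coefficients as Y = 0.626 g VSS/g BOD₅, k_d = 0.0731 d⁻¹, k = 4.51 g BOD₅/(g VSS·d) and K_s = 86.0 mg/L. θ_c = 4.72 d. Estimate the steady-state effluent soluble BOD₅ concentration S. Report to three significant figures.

For a completely mixed reactor with recycle the Lawrence–McCarty relation gives S = K_s·(1 + k_d·θ_c) / [θ_c·(Y·k − k_d) − 1] = 86.0 × (1 + 0.0731 × 4.72) / [4.72 × (0.626 × 4.51 − 0.0731) − 1] = 115.7 / 11.98 = 9.655 mg/L.

S ≈ 9.65 mg/L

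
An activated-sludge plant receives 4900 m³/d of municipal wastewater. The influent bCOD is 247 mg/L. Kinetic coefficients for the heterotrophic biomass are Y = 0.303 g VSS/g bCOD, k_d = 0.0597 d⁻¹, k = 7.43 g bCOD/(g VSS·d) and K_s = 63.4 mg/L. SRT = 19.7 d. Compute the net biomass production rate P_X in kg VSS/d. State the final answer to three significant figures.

From the Monod/SRT balance for a CMAS, S = K_s·(1+k_d θ_c)/[θ_c·(Y k − k_d) − 1] = 63.4 × (1 + 0.0597 × 19.7) / [19.7 × (0.303 × 7.43 − 0.0597) − 1] = 138.0 / 42.17 = 3.271 mg/L.
Y_obs = Y / (1 + k_d θ_c) = 0.303 / (1 + 0.0597 × 19.7) = 0.303 / 2.176 = 0.1392.
ΔS = 247 − 3.27 = 243.7 mg/L, so the substrate removal rate is 4900 × 243.7/1000 = 1194 kg bCOD/d.
Net biomass production P_X = Y_obs × Q·(S₀ − S) = 0.1392 × 1194 = 166.3 kg VSS/d.

P_X ≈ 166 kg VSS/d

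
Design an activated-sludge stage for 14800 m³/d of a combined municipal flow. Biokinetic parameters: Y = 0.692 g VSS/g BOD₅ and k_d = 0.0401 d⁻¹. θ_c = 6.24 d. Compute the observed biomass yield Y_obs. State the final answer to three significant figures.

Y_obs ≈ 0.554 g VSS/g BOD₅

Correct the yield for decay: Y_obs = Y/(1 + k_d θ_c) = 0.692 / (1 + 0.0401 × 6.24) = 0.692 / 1.250 = 0.5535.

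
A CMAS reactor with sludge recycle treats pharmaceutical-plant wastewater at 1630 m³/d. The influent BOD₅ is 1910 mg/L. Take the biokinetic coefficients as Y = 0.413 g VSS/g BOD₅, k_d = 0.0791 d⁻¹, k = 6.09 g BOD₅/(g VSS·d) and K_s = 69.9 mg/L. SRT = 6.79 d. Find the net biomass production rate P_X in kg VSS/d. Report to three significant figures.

P_X ≈ 833 kg VSS/d

For a completely mixed reactor with recycle the Lawrence–McCarty relation gives S = K_s·(1 + k_d·θ_c) / [θ_c·(Y·k − k_d) − 1] = 69.9 × (1 + 0.0791 × 6.79) / [6.79 × (0.413 × 6.09 − 0.0791) − 1] = 107.4 / 15.54 = 6.914 mg/L.
Correct the yield for decay: Y_obs = Y/(1 + k_d θ_c) = 0.413 / (1 + 0.0791 × 6.79) = 0.413 / 1.537 = 0.2687.
Mass of BOD₅ removed per day: Q(S₀ − S) = 1630 × 1903 g/m³ = 3102 kg/d.
So the net sludge growth is P_X = 0.2687 × 3102 = 833.5 kg VSS/d.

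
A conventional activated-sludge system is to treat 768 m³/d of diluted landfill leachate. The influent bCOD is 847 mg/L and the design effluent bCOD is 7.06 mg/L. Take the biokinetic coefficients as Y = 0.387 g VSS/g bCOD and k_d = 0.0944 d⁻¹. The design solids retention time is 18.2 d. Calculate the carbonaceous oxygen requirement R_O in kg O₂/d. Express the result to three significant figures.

R_O ≈ 515 kg O₂/d

Observed yield with endogenous decay: Y_obs = Y / (1 + k_d·θ_c) = 0.387 / (1 + 0.0944 × 18.2) = 0.387 / 2.718 = 0.1424 g VSS/g bCOD.
Substrate removed = Q·(S₀ − S) = 768 m³/d × (847 − 7.06) g/m³ = 6.45×10^5 g/d = 645.1 kg/d.
P_X = Y_obs·Q·(S₀ − S) = 0.1424 × 645.1 = 91.85 kg VSS/d.
Carbonaceous O₂ demand = substrate oxidised − cell-mass equivalent = 645.1 − 1.42 × 91.85 = 514.7 kg O₂/d.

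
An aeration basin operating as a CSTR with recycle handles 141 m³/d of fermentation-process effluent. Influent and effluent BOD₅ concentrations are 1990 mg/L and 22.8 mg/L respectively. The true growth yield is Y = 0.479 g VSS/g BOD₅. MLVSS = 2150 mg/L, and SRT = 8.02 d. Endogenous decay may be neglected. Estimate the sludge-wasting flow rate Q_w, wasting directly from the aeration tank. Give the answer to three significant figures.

Q_w ≈ 61.8 m³/d

V·X = Y·Q·ΔS·θ_c gives V = 0.479 × 141 × (1990 − 22.8) × 8.02 / 2150 = 495.6 m³.
With mixed-liquor wasting, θ_c = V/Q_w, so Q_w = V/θ_c = 495.6/8.02 = 61.80 m³/d.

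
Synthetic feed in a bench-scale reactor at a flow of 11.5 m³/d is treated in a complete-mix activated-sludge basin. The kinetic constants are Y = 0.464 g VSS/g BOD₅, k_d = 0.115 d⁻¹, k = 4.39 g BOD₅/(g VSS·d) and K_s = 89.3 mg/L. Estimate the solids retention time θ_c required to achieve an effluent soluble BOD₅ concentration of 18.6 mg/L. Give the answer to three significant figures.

From 1/θ_c = Y·k·S/(K_s + S) − k_d: Y·k·S/(K_s+S) = 0.464 × 4.39 × 18.6 / (89.3 + 18.6) = 0.3511 d⁻¹.
1/θ_c = 0.3511 − 0.115 = 0.2361 d⁻¹, so θ_c = 4.235 d.

θ_c ≈ 4.23 d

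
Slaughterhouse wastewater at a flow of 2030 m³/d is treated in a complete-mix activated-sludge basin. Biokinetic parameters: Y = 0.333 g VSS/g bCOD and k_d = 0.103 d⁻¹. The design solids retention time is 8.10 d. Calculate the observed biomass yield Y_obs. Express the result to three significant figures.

Observed yield with endogenous decay: Y_obs = Y / (1 + k_d·θ_c) = 0.333 / (1 + 0.103 × 8.10) = 0.333 / 1.834 = 0.1815 g VSS/g bCOD.

Y_obs ≈ 0.182 g VSS/g bCOD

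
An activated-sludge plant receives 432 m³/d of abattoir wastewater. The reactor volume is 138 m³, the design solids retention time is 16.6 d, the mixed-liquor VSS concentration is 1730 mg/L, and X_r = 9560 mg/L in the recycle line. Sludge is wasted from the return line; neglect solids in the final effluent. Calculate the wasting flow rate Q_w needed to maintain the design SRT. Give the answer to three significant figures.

Q_w ≈ 1.50 m³/d

Wasting from the return line (neglecting effluent solids): Q_w = V·X / (θ_c·X_r) = 138.0 × 1730 / (16.6 × 9560) = 1.504 m³/d.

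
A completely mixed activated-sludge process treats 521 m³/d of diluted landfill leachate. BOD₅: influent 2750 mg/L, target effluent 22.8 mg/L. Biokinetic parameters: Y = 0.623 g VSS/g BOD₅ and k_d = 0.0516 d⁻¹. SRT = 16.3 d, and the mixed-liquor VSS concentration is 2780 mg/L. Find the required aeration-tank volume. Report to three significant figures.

V ≈ 2820 m³

From the SRT design equation V = Y Q (S₀−S) θ_c / [X (1 + k_d θ_c)] = 0.623 × 521 × (2750 − 22.8) × 16.3 / [2780 × (1 + 0.0516 × 16.3)] = 1.44×10^7 / 5118 = 2819 m³.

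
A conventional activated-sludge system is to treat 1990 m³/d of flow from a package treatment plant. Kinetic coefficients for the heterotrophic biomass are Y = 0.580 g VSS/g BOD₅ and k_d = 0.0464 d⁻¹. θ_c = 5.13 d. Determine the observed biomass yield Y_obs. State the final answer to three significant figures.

The observed yield is Y_obs = Y/(1 + k_d·θ_c) = 0.580 / (1 + 0.0464 × 5.13) = 0.580 / 1.238 = 0.4685 g VSS per g BOD₅ removed.

Y_obs ≈ 0.468 g VSS/g BOD₅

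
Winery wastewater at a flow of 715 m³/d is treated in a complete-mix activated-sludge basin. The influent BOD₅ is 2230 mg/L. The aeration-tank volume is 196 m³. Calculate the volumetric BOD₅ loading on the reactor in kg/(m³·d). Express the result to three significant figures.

L_v ≈ 8.13 kg BOD₅/(m³·d)

L_v = Q S₀ / V = 715 × 2230 × 10⁻³ / 196.0 = 8.135 kg/(m³·d).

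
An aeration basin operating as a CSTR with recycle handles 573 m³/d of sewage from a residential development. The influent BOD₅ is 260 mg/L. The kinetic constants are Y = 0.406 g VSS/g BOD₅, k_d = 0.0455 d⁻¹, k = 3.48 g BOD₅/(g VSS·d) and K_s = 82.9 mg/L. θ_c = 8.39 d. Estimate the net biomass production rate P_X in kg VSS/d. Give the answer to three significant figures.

P_X ≈ 41.9 kg VSS/d

For a completely mixed reactor with recycle the Lawrence–McCarty relation gives S = K_s·(1 + k_d·θ_c) / [θ_c·(Y·k − k_d) − 1] = 82.9 × (1 + 0.0455 × 8.39) / [8.39 × (0.406 × 3.48 − 0.0455) − 1] = 114.5 / 10.47 = 10.94 mg/L.
The observed yield is Y_obs = Y/(1 + k_d·θ_c) = 0.406 / (1 + 0.0455 × 8.39) = 0.406 / 1.382 = 0.2938 g VSS per g BOD₅ removed.
Q·(S₀ − S) = 573 × (260 − 10.9) × 10⁻³ = 142.7 kg/d removed.
Net biomass production P_X = Y_obs × Q·(S₀ − S) = 0.2938 × 142.7 = 41.94 kg VSS/d.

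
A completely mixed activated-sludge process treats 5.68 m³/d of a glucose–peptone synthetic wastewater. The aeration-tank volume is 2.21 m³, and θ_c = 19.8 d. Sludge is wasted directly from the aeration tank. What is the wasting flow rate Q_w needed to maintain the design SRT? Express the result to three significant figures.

Wasting from the aeration tank: Q_w = V / θ_c = 2.210 / 19.8 = 0.1116 m³/d.

Q_w ≈ 0.112 m³/d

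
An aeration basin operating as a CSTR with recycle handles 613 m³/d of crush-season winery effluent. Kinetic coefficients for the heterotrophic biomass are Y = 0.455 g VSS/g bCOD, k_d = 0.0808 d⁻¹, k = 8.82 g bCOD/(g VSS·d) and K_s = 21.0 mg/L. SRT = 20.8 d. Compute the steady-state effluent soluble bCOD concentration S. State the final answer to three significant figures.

S ≈ 0.697 mg/L

From the Monod/SRT balance for a CMAS, S = K_s·(1+k_d θ_c)/[θ_c·(Y k − k_d) − 1] = 21.0 × (1 + 0.0808 × 20.8) / [20.8 × (0.455 × 8.82 − 0.0808) − 1] = 56.29 / 80.79 = 0.6968 mg/L.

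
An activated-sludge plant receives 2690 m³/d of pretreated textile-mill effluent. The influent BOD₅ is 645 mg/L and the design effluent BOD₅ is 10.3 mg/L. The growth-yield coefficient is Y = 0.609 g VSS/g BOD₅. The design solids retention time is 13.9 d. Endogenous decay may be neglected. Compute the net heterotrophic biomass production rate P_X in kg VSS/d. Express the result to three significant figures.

P_X ≈ 1040 kg VSS/d

No decay correction is needed, so Y_obs = Y = 0.609.
Q·(S₀ − S) = 2690 × (645 − 10.3) × 10⁻³ = 1707 kg/d removed.
P_X = Y_obs · Q(S₀ − S) = 0.6090 × 1707 = 1040 kg VSS/d.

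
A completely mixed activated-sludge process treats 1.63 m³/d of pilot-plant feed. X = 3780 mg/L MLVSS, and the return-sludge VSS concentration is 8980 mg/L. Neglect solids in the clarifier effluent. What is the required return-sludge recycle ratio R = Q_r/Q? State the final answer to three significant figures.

Mass balance around the secondary clarifier (neglecting effluent solids): R = X / (X_r − X) = 3780 / (8980 − 3780) = 0.7269.

R ≈ 0.727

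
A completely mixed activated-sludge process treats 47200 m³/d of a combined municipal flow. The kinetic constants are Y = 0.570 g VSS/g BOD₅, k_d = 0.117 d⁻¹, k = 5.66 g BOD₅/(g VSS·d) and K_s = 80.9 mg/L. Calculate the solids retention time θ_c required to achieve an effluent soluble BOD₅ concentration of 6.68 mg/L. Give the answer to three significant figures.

θ_c ≈ 7.75 d

At the target effluent, Y k S/(K_s+S) = 0.570×5.66×6.68/87.58 = 0.2461 d⁻¹.
Then 1/θ_c = μ − k_d = 0.2461 − 0.117 = 0.1291 d⁻¹, giving θ_c = 7.748 d.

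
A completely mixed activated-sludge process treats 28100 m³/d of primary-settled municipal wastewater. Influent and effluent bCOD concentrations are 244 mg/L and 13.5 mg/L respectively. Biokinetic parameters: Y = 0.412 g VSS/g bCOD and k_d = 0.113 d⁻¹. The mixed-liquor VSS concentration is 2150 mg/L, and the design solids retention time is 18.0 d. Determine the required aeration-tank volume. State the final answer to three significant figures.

V ≈ 7360 m³

Steady-state biomass mass balance: V·X·(1 + k_d·θ_c) = Y·Q·(S₀ − S)·θ_c, so V = 0.412 × 28100 × (244 − 13.5) × 18.0 / [2150 × (1 + 0.113 × 18.0)] = 4.8×10^7 / 6523 = 7364 m³.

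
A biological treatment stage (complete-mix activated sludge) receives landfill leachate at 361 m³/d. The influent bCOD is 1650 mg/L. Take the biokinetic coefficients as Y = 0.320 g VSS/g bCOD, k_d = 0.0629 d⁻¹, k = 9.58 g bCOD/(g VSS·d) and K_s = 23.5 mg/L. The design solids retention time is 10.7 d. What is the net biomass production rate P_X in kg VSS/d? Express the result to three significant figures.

For a completely mixed reactor with recycle the Lawrence–McCarty relation gives S = K_s·(1 + k_d·θ_c) / [θ_c·(Y·k − k_d) − 1] = 23.5 × (1 + 0.0629 × 10.7) / [10.7 × (0.320 × 9.58 − 0.0629) − 1] = 39.32 / 31.13 = 1.263 mg/L.
Observed yield with endogenous decay: Y_obs = Y / (1 + k_d·θ_c) = 0.320 / (1 + 0.0629 × 10.7) = 0.320 / 1.673 = 0.1913 g VSS/g bCOD.
Mass of bCOD removed per day: Q(S₀ − S) = 361 × 1649 g/m³ = 595.2 kg/d.
So the net sludge growth is P_X = 0.1913 × 595.2 = 113.8 kg VSS/d.

P_X ≈ 114 kg VSS/d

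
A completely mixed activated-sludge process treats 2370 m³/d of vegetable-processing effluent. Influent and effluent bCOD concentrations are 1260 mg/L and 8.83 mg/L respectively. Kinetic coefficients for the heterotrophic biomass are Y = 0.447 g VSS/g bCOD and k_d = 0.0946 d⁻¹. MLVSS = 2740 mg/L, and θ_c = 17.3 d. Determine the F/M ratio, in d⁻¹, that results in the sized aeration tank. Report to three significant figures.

Steady-state biomass mass balance: V·X·(1 + k_d·θ_c) = Y·Q·(S₀ − S)·θ_c, so V = 0.447 × 2370 × (1260 − 8.83) × 17.3 / [2740 × (1 + 0.0946 × 17.3)] = 2.29×10^7 / 7224 = 3174 m³.
F/M = applied load / biomass = Q·S₀/(V·X) = 2370 × 1260 / (3174 × 2740) = 0.3434 d⁻¹.

F/M ≈ 0.343 d⁻¹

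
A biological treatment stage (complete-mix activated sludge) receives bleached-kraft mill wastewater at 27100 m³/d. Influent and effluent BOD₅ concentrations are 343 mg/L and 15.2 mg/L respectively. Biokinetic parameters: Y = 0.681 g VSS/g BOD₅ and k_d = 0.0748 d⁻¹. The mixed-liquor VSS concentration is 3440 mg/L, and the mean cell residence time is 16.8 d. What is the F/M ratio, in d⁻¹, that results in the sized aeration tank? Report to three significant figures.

F/M ≈ 0.206 d⁻¹

From the SRT design equation V = Y Q (S₀−S) θ_c / [X (1 + k_d θ_c)] = 0.681 × 27100 × (343 − 15.2) × 16.8 / [3440 × (1 + 0.0748 × 16.8)] = 1.02×10^8 / 7763 = 13092 m³.
Food-to-microorganism ratio F/M = Q S₀ / (V X) = 27100 × 343 / (13092 × 3440) = 0.2064 d⁻¹.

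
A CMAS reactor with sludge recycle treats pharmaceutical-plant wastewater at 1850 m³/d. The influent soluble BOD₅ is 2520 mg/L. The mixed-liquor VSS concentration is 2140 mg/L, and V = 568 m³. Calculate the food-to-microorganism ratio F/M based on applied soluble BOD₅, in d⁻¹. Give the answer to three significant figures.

F/M = applied load / biomass = Q·S₀/(V·X) = 1850 × 2520 / (568.0 × 2140) = 3.835 d⁻¹.

F/M ≈ 3.84 d⁻¹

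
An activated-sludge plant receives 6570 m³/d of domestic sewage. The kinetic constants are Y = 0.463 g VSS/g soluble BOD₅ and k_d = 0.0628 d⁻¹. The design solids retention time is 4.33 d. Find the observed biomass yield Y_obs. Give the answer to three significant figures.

Correct the yield for decay: Y_obs = Y/(1 + k_d θ_c) = 0.463 / (1 + 0.0628 × 4.33) = 0.463 / 1.272 = 0.3640.

Y_obs ≈ 0.364 g VSS/g soluble BOD₅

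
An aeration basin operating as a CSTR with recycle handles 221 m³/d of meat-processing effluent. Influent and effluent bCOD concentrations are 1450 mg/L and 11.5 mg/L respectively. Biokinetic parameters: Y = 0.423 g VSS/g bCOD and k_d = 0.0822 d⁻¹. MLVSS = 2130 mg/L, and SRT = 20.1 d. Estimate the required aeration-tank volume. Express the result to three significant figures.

V ≈ 478 m³

Rearranging the biomass balance for a CMAS with decay, V = Y·Q·ΔS·θ_c / [X·(1+k_d θ_c)] = 0.423 × 221 × (1450 − 11.5) × 20.1 / [2130 × (1 + 0.0822 × 20.1)] = 2.7×10^6 / 5649 = 478.5 m³.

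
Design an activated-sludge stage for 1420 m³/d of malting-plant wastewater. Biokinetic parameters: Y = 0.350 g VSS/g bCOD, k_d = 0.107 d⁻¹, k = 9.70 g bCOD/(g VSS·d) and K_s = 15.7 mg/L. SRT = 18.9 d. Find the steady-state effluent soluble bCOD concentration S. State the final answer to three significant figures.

For a completely mixed reactor with recycle the Lawrence–McCarty relation gives S = K_s·(1 + k_d·θ_c) / [θ_c·(Y·k − k_d) − 1] = 15.7 × (1 + 0.107 × 18.9) / [18.9 × (0.350 × 9.70 − 0.107) − 1] = 47.45 / 61.14 = 0.7760 mg/L.

S ≈ 0.776 mg/L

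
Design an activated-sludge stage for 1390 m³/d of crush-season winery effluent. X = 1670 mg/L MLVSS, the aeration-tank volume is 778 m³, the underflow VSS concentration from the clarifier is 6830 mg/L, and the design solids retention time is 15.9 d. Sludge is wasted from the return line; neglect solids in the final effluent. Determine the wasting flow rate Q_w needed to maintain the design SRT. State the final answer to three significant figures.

Wasting from the return line (neglecting effluent solids): Q_w = V·X / (θ_c·X_r) = 778.0 × 1670 / (15.9 × 6830) = 11.96 m³/d.

Q_w ≈ 12.0 m³/d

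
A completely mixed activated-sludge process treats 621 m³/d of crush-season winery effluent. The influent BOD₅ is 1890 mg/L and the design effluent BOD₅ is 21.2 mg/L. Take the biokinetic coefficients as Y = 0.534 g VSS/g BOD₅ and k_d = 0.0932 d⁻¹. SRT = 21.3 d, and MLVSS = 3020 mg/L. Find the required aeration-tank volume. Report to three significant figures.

V ≈ 1460 m³

Steady-state biomass mass balance: V·X·(1 + k_d·θ_c) = Y·Q·(S₀ − S)·θ_c, so V = 0.534 × 621 × (1890 − 21.2) × 21.3 / [3020 × (1 + 0.0932 × 21.3)] = 1.32×10^7 / 9015 = 1464 m³.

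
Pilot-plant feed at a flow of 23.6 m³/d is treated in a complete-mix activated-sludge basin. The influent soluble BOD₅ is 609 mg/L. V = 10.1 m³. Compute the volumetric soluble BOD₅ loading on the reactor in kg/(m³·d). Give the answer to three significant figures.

L_v = Q S₀ / V = 23.6 × 609 × 10⁻³ / 10.10 = 1.423 kg/(m³·d).

L_v ≈ 1.42 kg soluble BOD₅/(m³·d)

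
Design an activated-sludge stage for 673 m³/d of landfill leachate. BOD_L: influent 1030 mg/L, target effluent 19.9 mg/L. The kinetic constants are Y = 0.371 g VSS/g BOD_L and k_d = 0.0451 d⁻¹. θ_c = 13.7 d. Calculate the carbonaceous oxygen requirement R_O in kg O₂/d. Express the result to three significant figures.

Correct the yield for decay: Y_obs = Y/(1 + k_d θ_c) = 0.371 / (1 + 0.0451 × 13.7) = 0.371 / 1.618 = 0.2293.
Substrate removed = Q·(S₀ − S) = 673 m³/d × (1030 − 19.9) g/m³ = 6.8×10^5 g/d = 679.8 kg/d.
P_X = Y_obs·Q·(S₀ − S) = 0.2293 × 679.8 = 155.9 kg VSS/d.
R_O = Q·ΔS − 1.42 P_X = 679.8 − 221.4 = 458.4 kg O₂/d.

R_O ≈ 458 kg O₂/d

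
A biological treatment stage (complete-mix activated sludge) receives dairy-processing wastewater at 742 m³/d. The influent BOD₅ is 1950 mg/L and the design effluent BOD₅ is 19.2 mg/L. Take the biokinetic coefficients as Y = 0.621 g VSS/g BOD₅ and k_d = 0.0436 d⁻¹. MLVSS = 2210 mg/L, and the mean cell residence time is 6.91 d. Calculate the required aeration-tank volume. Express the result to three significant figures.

Rearranging the biomass balance for a CMAS with decay, V = Y·Q·ΔS·θ_c / [X·(1+k_d θ_c)] = 0.621 × 742 × (1950 − 19.2) × 6.91 / [2210 × (1 + 0.0436 × 6.91)] = 6.15×10^6 / 2876 = 2138 m³.

V ≈ 2140 m³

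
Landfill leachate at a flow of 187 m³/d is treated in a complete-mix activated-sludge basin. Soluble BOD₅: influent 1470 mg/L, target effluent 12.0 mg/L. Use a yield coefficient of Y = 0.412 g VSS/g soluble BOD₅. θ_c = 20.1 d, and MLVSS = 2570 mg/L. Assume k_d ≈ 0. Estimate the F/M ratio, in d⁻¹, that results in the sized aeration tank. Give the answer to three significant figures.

F/M ≈ 0.122 d⁻¹

Biomass mass balance (decay neglected): V·X = Y·Q·(S₀ − S)·θ_c, so V = 0.412 × 187 × (1470 − 12.0) × 20.1 / 2570 = 878.5 m³.
Food-to-microorganism ratio F/M = Q S₀ / (V X) = 187 × 1470 / (878.5 × 2570) = 0.1217 d⁻¹.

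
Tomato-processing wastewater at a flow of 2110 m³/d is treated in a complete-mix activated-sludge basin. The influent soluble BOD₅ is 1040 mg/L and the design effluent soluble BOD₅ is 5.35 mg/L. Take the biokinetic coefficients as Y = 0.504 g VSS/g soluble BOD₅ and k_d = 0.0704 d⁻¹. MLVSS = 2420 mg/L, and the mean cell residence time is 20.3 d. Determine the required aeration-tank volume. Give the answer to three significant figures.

V ≈ 3800 m³

From the SRT design equation V = Y Q (S₀−S) θ_c / [X (1 + k_d θ_c)] = 0.504 × 2110 × (1040 − 5.35) × 20.3 / [2420 × (1 + 0.0704 × 20.3)] = 2.23×10^7 / 5878 = 3800 m³.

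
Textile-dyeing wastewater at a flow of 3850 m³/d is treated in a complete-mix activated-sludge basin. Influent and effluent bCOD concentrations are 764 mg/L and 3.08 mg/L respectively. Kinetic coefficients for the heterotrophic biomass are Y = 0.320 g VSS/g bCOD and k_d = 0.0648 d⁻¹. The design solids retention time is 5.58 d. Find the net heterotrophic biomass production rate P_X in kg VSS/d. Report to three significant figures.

The observed yield is Y_obs = Y/(1 + k_d·θ_c) = 0.320 / (1 + 0.0648 × 5.58) = 0.320 / 1.362 = 0.2350 g VSS per g bCOD removed.
Q·(S₀ − S) = 3850 × (764 − 3.08) × 10⁻³ = 2930 kg/d removed.
So the net sludge growth is P_X = 0.2350 × 2930 = 688.5 kg VSS/d.

P_X ≈ 689 kg VSS/d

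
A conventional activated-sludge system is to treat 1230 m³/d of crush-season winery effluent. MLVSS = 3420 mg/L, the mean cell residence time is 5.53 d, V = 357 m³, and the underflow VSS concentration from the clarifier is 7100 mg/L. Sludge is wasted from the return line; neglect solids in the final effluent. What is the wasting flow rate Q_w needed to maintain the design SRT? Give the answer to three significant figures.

Q_w ≈ 31.1 m³/d

Q_w = (V·X)/(θ_c X_r) = 357.0 × 3420 / (5.53 × 7100) = 31.10 m³/d.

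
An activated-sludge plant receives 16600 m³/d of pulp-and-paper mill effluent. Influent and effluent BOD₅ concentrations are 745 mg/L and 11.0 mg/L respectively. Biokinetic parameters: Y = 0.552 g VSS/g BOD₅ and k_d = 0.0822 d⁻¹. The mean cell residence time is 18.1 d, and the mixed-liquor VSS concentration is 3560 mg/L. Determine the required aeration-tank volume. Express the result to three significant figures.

Steady-state biomass mass balance: V·X·(1 + k_d·θ_c) = Y·Q·(S₀ − S)·θ_c, so V = 0.552 × 16600 × (745 − 11.0) × 18.1 / [3560 × (1 + 0.0822 × 18.1)] = 1.22×10^8 / 8857 = 13745 m³.

V ≈ 13700 m³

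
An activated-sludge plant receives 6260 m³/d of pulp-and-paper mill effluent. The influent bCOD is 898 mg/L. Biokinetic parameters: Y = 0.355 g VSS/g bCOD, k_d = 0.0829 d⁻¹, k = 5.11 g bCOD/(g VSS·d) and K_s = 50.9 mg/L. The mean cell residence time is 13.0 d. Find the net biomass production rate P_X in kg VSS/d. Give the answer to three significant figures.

P_X ≈ 955 kg VSS/d

For a completely mixed reactor with recycle the Lawrence–McCarty relation gives S = K_s·(1 + k_d·θ_c) / [θ_c·(Y·k − k_d) − 1] = 50.9 × (1 + 0.0829 × 13.0) / [13.0 × (0.355 × 5.11 − 0.0829) − 1] = 105.8 / 21.50 = 4.918 mg/L.
Observed yield with endogenous decay: Y_obs = Y / (1 + k_d·θ_c) = 0.355 / (1 + 0.0829 × 13.0) = 0.355 / 2.078 = 0.1709 g VSS/g bCOD.
Q·(S₀ − S) = 6260 × (898 − 4.92) × 10⁻³ = 5591 kg/d removed.
So the net sludge growth is P_X = 0.1709 × 5591 = 955.2 kg VSS/d.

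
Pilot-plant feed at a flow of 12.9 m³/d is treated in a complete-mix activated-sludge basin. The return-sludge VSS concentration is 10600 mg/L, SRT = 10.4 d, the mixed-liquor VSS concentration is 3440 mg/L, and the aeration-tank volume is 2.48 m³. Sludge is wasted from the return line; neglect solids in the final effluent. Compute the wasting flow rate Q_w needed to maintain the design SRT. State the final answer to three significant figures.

Q_w = (V·X)/(θ_c X_r) = 2.480 × 3440 / (10.4 × 10600) = 0.07739 m³/d.

Q_w ≈ 0.0774 m³/d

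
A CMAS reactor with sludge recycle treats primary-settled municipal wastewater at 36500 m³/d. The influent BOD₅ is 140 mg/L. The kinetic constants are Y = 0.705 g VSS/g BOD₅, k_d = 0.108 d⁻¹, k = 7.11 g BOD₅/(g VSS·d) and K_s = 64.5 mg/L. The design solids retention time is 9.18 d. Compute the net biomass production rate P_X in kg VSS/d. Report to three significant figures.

From the Monod/SRT balance for a CMAS, S = K_s·(1+k_d θ_c)/[θ_c·(Y k − k_d) − 1] = 64.5 × (1 + 0.108 × 9.18) / [9.18 × (0.705 × 7.11 − 0.108) − 1] = 128.4 / 44.02 = 2.918 mg/L.
Observed yield with endogenous decay: Y_obs = Y / (1 + k_d·θ_c) = 0.705 / (1 + 0.108 × 9.18) = 0.705 / 1.991 = 0.3540 g VSS/g BOD₅.
Mass of BOD₅ removed per day: Q(S₀ − S) = 36500 × 137.1 g/m³ = 5003 kg/d.
Net biomass production P_X = Y_obs × Q·(S₀ − S) = 0.3540 × 5003 = 1771 kg VSS/d.

P_X ≈ 1770 kg VSS/d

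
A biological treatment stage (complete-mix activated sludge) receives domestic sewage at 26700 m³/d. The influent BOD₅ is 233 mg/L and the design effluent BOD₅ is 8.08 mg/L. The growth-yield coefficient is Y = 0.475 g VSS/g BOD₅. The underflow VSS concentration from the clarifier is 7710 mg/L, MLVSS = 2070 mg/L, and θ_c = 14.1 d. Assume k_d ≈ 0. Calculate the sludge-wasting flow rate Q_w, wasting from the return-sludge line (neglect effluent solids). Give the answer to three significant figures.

Q_w ≈ 370 m³/d

Biomass mass balance (decay neglected): V·X = Y·Q·(S₀ − S)·θ_c, so V = 0.475 × 26700 × (233 − 8.08) × 14.1 / 2070 = 19430 m³.
Q_w = (V·X)/(θ_c X_r) = 19430 × 2070 / (14.1 × 7710) = 370.0 m³/d.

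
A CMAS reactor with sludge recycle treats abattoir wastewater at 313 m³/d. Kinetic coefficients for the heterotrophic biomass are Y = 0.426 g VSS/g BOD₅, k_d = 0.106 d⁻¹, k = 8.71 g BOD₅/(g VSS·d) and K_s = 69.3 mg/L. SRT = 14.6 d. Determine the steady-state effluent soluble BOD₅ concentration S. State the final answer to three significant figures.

For a completely mixed reactor with recycle the Lawrence–McCarty relation gives S = K_s·(1 + k_d·θ_c) / [θ_c·(Y·k − k_d) − 1] = 69.3 × (1 + 0.106 × 14.6) / [14.6 × (0.426 × 8.71 − 0.106) − 1] = 176.5 / 51.63 = 3.420 mg/L.

S ≈ 3.42 mg/L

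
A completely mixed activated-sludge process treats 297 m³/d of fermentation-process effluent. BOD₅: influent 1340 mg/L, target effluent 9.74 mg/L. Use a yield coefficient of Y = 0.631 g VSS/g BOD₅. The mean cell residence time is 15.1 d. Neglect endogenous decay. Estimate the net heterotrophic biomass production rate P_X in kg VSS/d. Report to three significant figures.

With endogenous decay neglected, the observed yield equals the true yield: Y_obs = Y = 0.631 g VSS/g BOD₅.
ΔS = 1340 − 9.74 = 1330 mg/L, so the substrate removal rate is 297 × 1330/1000 = 395.1 kg BOD₅/d.
Net biomass production P_X = Y_obs × Q·(S₀ − S) = 0.6310 × 395.1 = 249.3 kg VSS/d.

P_X ≈ 249 kg VSS/d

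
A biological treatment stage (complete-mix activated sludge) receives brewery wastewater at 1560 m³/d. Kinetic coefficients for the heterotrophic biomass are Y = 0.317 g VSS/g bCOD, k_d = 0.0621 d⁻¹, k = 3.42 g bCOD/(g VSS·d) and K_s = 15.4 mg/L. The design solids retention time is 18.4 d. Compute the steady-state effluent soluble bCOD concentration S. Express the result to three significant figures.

Effluent substrate depends only on kinetics and SRT: S = K_s(1 + k_d θ_c) / [θ_c(Yk − k_d) − 1] = 15.4 × (1 + 0.0621 × 18.4) / [18.4 × (0.317 × 3.42 − 0.0621) − 1] = 33.00 / 17.81 = 1.853 mg/L.

S ≈ 1.85 mg/L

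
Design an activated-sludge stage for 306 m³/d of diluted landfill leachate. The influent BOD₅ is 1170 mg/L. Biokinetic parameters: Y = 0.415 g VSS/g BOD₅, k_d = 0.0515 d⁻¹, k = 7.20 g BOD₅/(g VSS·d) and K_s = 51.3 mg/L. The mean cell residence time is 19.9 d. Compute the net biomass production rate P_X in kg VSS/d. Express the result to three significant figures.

P_X ≈ 73.3 kg VSS/d

For a completely mixed reactor with recycle the Lawrence–McCarty relation gives S = K_s·(1 + k_d·θ_c) / [θ_c·(Y·k − k_d) − 1] = 51.3 × (1 + 0.0515 × 19.9) / [19.9 × (0.415 × 7.20 − 0.0515) − 1] = 103.9 / 57.44 = 1.809 mg/L.
Observed yield with endogenous decay: Y_obs = Y / (1 + k_d·θ_c) = 0.415 / (1 + 0.0515 × 19.9) = 0.415 / 2.025 = 0.2050 g VSS/g BOD₅.
Substrate removed = Q·(S₀ − S) = 306 m³/d × (1170 − 1.81) g/m³ = 3.57×10^5 g/d = 357.5 kg/d.
P_X = Y_obs · Q(S₀ − S) = 0.2050 × 357.5 = 73.26 kg VSS/d.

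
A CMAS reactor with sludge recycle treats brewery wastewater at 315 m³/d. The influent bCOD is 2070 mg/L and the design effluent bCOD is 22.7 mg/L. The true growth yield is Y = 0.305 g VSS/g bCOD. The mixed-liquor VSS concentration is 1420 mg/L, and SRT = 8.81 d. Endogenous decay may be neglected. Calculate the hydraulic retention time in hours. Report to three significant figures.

τ ≈ 93.0 h

Biomass mass balance (decay neglected): V·X = Y·Q·(S₀ − S)·θ_c, so V = 0.305 × 315 × (2070 − 22.7) × 8.81 / 1420 = 1220 m³.
Hydraulic retention time τ = V/Q = 1220 / 315 = 3.874 d = 92.98 h.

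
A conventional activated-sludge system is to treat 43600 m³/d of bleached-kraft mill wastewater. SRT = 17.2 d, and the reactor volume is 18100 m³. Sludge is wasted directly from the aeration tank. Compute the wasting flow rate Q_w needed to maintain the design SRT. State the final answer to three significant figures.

Wasting from the aeration tank: Q_w = V / θ_c = 18100 / 17.2 = 1052 m³/d.

Q_w ≈ 1050 m³/d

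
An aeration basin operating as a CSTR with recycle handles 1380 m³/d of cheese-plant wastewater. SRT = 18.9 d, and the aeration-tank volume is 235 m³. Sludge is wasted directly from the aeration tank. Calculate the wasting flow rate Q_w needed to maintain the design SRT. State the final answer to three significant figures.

With mixed-liquor wasting, θ_c = V/Q_w, so Q_w = V/θ_c = 235.0/18.9 = 12.43 m³/d.

Q_w ≈ 12.4 m³/d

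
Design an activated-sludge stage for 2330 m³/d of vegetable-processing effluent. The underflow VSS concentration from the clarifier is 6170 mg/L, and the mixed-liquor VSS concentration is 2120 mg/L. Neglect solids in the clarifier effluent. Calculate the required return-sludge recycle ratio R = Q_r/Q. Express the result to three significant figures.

R ≈ 0.523

Mass balance around the secondary clarifier (neglecting effluent solids): R = X / (X_r − X) = 2120 / (6170 − 2120) = 0.5235.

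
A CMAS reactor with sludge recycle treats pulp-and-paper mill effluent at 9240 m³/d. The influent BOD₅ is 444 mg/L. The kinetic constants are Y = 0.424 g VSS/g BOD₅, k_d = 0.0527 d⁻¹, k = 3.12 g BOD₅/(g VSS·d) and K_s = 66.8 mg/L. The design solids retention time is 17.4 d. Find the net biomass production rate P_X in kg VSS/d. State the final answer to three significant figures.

P_X ≈ 895 kg VSS/d

For a completely mixed reactor with recycle the Lawrence–McCarty relation gives S = K_s·(1 + k_d·θ_c) / [θ_c·(Y·k − k_d) − 1] = 66.8 × (1 + 0.0527 × 17.4) / [17.4 × (0.424 × 3.12 − 0.0527) − 1] = 128.1 / 21.10 = 6.069 mg/L.
Observed yield with endogenous decay: Y_obs = Y / (1 + k_d·θ_c) = 0.424 / (1 + 0.0527 × 17.4) = 0.424 / 1.917 = 0.2212 g VSS/g BOD₅.
Substrate removed = Q·(S₀ − S) = 9240 m³/d × (444 − 6.07) g/m³ = 4.05×10^6 g/d = 4046 kg/d.
Net biomass production P_X = Y_obs × Q·(S₀ − S) = 0.2212 × 4046 = 895.0 kg VSS/d.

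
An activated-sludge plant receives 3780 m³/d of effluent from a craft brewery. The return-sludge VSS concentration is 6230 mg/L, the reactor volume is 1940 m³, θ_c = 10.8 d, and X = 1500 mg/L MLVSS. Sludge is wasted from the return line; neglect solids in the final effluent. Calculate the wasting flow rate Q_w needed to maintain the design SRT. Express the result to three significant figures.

θ_c = V·X/(Q_w·X_r) when wasting from the recycle, so Q_w = V·X/(θ_c·X_r) = 1940 × 1500 / (10.8 × 6230) = 43.25 m³/d.

Q_w ≈ 43.2 m³/d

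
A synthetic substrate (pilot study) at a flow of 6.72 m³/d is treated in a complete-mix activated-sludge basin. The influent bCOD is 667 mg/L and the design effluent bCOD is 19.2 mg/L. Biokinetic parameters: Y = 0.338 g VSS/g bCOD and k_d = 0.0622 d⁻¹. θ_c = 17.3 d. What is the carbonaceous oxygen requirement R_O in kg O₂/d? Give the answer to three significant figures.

R_O ≈ 3.35 kg O₂/d

The observed yield is Y_obs = Y/(1 + k_d·θ_c) = 0.338 / (1 + 0.0622 × 17.3) = 0.338 / 2.076 = 0.1628 g VSS per g bCOD removed.
Q·(S₀ − S) = 6.72 × (667 − 19.2) × 10⁻³ = 4.353 kg/d removed.
Biomass synthesised: P_X = Y_obs × 4.353 = 0.7087 kg VSS/d.
R_O = Q·(S₀ − S) − 1.42·P_X = 4.353 − 1.42 × 0.7087 = 3.347 kg O₂/d.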